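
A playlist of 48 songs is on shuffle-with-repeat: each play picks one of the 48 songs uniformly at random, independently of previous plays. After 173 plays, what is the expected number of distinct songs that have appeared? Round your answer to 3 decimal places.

46.743

For each song, P(seen in 173 plays) = 1 - (47/48)^173 = 0.9738.
By linearity of expectation, E[distinct seen] = 48·(1 - (47/48)^173) = 46.7427.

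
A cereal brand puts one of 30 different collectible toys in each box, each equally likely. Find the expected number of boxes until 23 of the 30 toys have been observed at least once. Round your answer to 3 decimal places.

With k distinct toys already seen, the next new one arrives after an expected 30/(30-k) boxes.
Sum over k = 0,...,22: E = 30/30 + 30/29 + 30/28 + ... + 30/9 + 30/8 = 42.0639.

42.064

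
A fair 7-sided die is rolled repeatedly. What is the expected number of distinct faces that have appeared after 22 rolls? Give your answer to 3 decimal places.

6.764

For each face, P(seen in 22 rolls) = 1 - (6/7)^22 = 0.9663.
By linearity of expectation, E[distinct seen] = 7·(1 - (6/7)^22) = 6.7643.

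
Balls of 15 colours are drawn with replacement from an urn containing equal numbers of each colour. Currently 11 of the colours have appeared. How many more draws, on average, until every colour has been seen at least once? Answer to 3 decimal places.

The wait to go from k to k+1 distinct colours is geometric with mean 15/(15-k).
Sum over k = 11,...,14: E = 15/4 + 15/3 + 15/2 + 15/1 = 31.2500.

31.250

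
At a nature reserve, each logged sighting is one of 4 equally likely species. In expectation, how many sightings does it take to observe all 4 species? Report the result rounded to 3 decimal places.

The wait to go from k to k+1 distinct species is geometric with mean 4/(4-k).
E[T] = 4/4 + 4/3 + 4/2 + 4/1 = 4·H_{4}.
H_{4} = 2.0833, so E[T] = 8.3333.

8.333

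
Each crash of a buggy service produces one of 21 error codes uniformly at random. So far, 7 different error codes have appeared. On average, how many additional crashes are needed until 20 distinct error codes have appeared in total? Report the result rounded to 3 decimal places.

The wait to go from k to k+1 distinct error codes is geometric with mean 21/(21-k).
Sum over k = 7,...,19: E = 21/14 + 21/13 + 21/12 + ... + 21/3 + 21/2 = 47.2828.

47.283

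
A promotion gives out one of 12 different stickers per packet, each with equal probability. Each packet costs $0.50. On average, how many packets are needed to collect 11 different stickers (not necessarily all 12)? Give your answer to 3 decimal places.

With k distinct stickers already seen, the next new one arrives after an expected 12/(12-k) packets.
Sum over k = 0,...,10: E = 12/12 + 12/11 + 12/10 + ... + 12/3 + 12/2 = 25.2385.

25.239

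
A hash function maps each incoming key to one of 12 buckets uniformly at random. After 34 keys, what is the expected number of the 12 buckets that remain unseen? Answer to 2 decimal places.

0.62

For each bucket, P(unseen after 34) = (11/12)^34 = 0.052.
By linearity of expectation, E[unseen] = 12·(11/12)^34 = 0.623.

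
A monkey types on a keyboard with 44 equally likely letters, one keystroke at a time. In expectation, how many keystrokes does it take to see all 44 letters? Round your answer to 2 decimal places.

192.40

The wait to go from k to k+1 distinct letters is geometric with mean 44/(44-k).
E[T] = 44/44 + 44/43 + 44/42 + ... + 44/2 + 44/1 = 44·H_{44}.
H_{44} = 4.373, so E[T] = 192.400.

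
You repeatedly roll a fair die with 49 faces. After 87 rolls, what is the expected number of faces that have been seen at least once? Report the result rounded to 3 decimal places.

40.851

For each face, P(seen in 87 rolls) = 1 - (48/49)^87 = 0.8337.
By linearity of expectation, E[distinct seen] = 49·(1 - (48/49)^87) = 40.8506.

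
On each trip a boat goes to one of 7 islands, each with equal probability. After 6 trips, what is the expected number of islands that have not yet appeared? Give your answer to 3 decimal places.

2.776

For each island, P(unseen after 6) = (6/7)^6 = 0.3966.
By linearity of expectation, E[unseen] = 7·(6/7)^6 = 2.7760.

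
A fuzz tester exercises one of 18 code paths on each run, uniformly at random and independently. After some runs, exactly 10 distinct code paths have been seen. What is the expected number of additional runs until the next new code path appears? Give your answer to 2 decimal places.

The number of runs until the next new code path is geometric with success probability 8/18, so its mean is 18/8.
E = 18/8 = 2.250.

2.25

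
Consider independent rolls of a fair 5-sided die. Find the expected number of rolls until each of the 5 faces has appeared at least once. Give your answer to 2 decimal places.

After k distinct faces have appeared, the next roll gives a new one with probability (5-k)/5, so the expected wait for the (k+1)-th is 5/(5-k).
E[T] = 5/5 + 5/4 + 5/3 + 5/2 + 5/1 = 5·H_{5}.
H_{5} = 2.283, so E[T] = 11.417.

11.42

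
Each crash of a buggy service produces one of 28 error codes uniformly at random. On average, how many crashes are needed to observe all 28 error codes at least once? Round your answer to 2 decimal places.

Split into phases: going from k distinct to k+1 distinct takes on average 28/(28-k) crashes.
E[T] = 28/28 + 28/27 + 28/26 + ... + 28/2 + 28/1 = 28·H_{28}.
H_{28} = 3.927, so E[T] = 109.961.

109.96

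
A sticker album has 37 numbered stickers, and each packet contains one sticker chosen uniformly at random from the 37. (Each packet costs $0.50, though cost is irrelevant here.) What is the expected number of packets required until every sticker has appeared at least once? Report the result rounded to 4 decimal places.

Split into phases: going from k distinct to k+1 distinct takes on average 37/(37-k) packets.
E[T] = 37/37 + 37/36 + 37/35 + ... + 37/2 + 37/1 = 37·H_{37}.
H_{37} = 4.20159, so E[T] = 155.45869.

155.4587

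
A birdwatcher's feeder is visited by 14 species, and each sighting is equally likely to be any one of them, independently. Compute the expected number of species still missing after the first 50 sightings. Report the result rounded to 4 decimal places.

For each species, P(unseen after 50) = (13/14)^50 = 0.02459.
By linearity of expectation, E[unseen] = 14·(13/14)^50 = 0.34427.

0.3443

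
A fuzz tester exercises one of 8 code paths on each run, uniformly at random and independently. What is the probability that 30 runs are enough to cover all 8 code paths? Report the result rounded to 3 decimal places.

0.859

By inclusion–exclusion over which code paths are missing,
P(all seen) = Σ_{j=0}^{8} (-1)^j C(8,j)((8-j)/8)^30
= 1.0000 - 0.1457 + 0.0050 - 0.0000 + 0.0000 - 0.0000 + 0.0000 - 0.0000 + 0.0000
= 0.8593.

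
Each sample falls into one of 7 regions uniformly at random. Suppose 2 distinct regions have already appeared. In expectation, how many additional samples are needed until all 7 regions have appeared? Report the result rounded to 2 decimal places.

15.98

From k distinct to k+1 distinct takes on average 7/(7-k) samples.
Sum over k = 2,...,6: E = 7/5 + 7/4 + 7/3 + 7/2 + 7/1 = 15.983.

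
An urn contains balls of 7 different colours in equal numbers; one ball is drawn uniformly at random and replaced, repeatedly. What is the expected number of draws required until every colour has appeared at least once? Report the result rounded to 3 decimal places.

The wait to go from k to k+1 distinct colours is geometric with mean 7/(7-k).
E[T] = 7/7 + 7/6 + 7/5 + ... + 7/2 + 7/1 = 7·H_{7}.
H_{7} = 2.5929, so E[T] = 18.1500.

18.150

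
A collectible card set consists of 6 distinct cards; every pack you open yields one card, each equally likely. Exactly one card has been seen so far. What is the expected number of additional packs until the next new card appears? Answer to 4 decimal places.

Each pack yields a new card with probability (6-1)/6 = 5/6, so the wait is geometric with mean 6/5.
E = 6/5 = 1.20000.

1.2000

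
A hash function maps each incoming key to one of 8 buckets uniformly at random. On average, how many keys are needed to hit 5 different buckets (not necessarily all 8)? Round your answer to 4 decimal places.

7.0762

Going from k to k+1 distinct takes a geometric number of keys with mean 8/(8-k).
Sum over k = 0,...,4: E = 8/8 + 8/7 + 8/6 + 8/5 + 8/4 = 7.07619.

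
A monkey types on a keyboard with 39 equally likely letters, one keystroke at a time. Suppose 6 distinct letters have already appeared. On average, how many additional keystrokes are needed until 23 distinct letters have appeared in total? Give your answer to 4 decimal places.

The wait to go from k to k+1 distinct letters is geometric with mean 39/(39-k).
Sum over k = 6,...,22: E = 39/33 + 39/32 + 39/31 + ... + 39/18 + 39/17 = 27.61470.

27.6147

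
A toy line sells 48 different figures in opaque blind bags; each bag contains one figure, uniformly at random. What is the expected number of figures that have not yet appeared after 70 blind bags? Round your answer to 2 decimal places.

For each figure, P(unseen after 70) = (47/48)^70 = 0.229.
By linearity of expectation, E[unseen] = 48·(47/48)^70 = 10.995.

11.00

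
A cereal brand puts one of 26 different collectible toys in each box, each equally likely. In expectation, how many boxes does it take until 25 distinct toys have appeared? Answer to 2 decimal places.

74.21

Going from k to k+1 distinct takes a geometric number of boxes with mean 26/(26-k).
Sum over k = 0,...,24: E = 26/26 + 26/25 + 26/24 + ... + 26/3 + 26/2 = 74.215.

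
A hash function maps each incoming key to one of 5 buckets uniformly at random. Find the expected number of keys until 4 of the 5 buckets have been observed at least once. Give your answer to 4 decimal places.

6.4167

With k distinct buckets already seen, the next new one arrives after an expected 5/(5-k) keys.
Sum over k = 0,...,3: E = 5/5 + 5/4 + 5/3 + 5/2 = 6.41667.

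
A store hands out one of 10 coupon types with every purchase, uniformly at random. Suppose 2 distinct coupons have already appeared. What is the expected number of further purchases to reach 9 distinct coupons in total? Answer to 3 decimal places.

The wait to go from k to k+1 distinct coupons is geometric with mean 10/(10-k).
Sum over k = 2,...,8: E = 10/8 + 10/7 + 10/6 + ... + 10/3 + 10/2 = 17.1786.

17.179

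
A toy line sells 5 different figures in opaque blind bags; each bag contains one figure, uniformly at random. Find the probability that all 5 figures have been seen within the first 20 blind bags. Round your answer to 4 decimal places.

0.9427

By inclusion–exclusion over which figures are missing,
P(all seen) = Σ_{j=0}^{5} (-1)^j C(5,j)((5-j)/5)^20
= 1.00000 - 0.05765 + 0.00037 - 0.00000 + 0.00000 - 0.00000
= 0.94272.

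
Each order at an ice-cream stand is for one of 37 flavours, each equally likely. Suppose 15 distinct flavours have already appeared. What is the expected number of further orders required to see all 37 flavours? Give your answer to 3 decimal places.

With k distinct flavours already seen, the next new one takes an expected 37/(37-k) orders.
Sum over k = 15,...,36: E = 37/22 + 37/21 + 37/20 + ... + 37/2 + 37/1 = 136.5601.

136.560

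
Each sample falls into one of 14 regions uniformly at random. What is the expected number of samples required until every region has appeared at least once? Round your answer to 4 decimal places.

45.5219

The wait to go from k to k+1 distinct regions is geometric with mean 14/(14-k).
E[T] = 14/14 + 14/13 + 14/12 + ... + 14/2 + 14/1 = 14·H_{14}.
H_{14} = 3.25156, so E[T] = 45.52187.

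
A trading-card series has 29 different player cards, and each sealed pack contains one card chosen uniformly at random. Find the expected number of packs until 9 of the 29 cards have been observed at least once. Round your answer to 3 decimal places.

10.554

With k distinct cards already seen, the next new one arrives after an expected 29/(29-k) packs.
Sum over k = 0,...,8: E = 29/29 + 29/28 + 29/27 + ... + 29/22 + 29/21 = 10.5535.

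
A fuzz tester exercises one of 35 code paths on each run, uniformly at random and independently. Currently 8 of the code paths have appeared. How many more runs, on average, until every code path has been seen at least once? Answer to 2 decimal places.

From k distinct to k+1 distinct takes on average 35/(35-k) runs.
Sum over k = 8,...,34: E = 35/27 + 35/26 + 35/25 + ... + 35/2 + 35/1 = 136.201.

136.20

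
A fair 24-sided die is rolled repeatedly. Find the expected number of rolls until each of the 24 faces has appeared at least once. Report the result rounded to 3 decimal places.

Split into phases: going from k distinct to k+1 distinct takes on average 24/(24-k) rolls.
E[T] = 24/24 + 24/23 + 24/22 + ... + 24/2 + 24/1 = 24·H_{24}.
H_{24} = 3.7760, so E[T] = 90.6230.

90.623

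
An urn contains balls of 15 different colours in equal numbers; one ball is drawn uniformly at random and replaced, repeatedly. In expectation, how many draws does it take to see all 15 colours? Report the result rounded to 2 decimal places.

49.77

The wait to go from k to k+1 distinct colours is geometric with mean 15/(15-k).
E[T] = 15/15 + 15/14 + 15/13 + ... + 15/2 + 15/1 = 15·H_{15}.
H_{15} = 3.318, so E[T] = 49.773.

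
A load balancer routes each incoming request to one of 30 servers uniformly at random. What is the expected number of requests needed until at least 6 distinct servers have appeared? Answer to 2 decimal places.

With k distinct servers already seen, the next new one arrives after an expected 30/(30-k) requests.
Sum over k = 0,...,5: E = 30/30 + 30/29 + 30/28 + 30/27 + 30/26 + 30/25 = 6.571.

6.57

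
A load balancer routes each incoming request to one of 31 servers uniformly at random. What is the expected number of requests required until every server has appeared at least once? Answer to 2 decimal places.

124.84

Split into phases: going from k distinct to k+1 distinct takes on average 31/(31-k) requests.
E[T] = 31/31 + 31/30 + 31/29 + ... + 31/2 + 31/1 = 31·H_{31}.
H_{31} = 4.027, so E[T] = 124.845.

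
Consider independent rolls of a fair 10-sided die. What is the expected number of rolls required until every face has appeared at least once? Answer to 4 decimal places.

29.2897

Split into phases: going from k distinct to k+1 distinct takes on average 10/(10-k) rolls.
E[T] = 10/10 + 10/9 + 10/8 + ... + 10/2 + 10/1 = 10·H_{10}.
H_{10} = 2.92897, so E[T] = 29.28968.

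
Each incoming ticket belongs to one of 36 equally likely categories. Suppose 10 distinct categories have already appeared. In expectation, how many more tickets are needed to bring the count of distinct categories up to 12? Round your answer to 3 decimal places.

From k distinct to k+1 distinct takes on average 36/(36-k) tickets.
Sum over k = 10,...,11: E = 36/26 + 36/25 = 2.8246.

2.825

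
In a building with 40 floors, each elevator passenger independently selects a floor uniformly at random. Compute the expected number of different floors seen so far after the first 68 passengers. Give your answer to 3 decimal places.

For each floor, P(seen in 68 passengers) = 1 - (39/40)^68 = 0.8212.
By linearity of expectation, E[distinct seen] = 40·(1 - (39/40)^68) = 32.8489.

32.849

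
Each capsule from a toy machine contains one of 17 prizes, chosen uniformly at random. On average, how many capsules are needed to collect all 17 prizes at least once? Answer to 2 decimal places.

After k distinct prizes have appeared, the next capsule gives a new one with probability (17-k)/17, so the expected wait for the (k+1)-th is 17/(17-k).
E[T] = 17/17 + 17/16 + 17/15 + ... + 17/2 + 17/1 = 17·H_{17}.
H_{17} = 3.440, so E[T] = 58.472.

58.47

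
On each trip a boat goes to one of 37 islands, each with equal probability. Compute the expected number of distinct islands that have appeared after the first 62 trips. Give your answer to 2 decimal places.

30.23

For each island, P(seen in 62 trips) = 1 - (36/37)^62 = 0.817.
By linearity of expectation, E[distinct seen] = 37·(1 - (36/37)^62) = 30.232.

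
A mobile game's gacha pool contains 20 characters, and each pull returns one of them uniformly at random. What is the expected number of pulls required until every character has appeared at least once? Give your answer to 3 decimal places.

After k distinct characters have appeared, the next pull gives a new one with probability (20-k)/20, so the expected wait for the (k+1)-th is 20/(20-k).
E[T] = 20/20 + 20/19 + 20/18 + ... + 20/2 + 20/1 = 20·H_{20}.
H_{20} = 3.5977, so E[T] = 71.9548.

71.955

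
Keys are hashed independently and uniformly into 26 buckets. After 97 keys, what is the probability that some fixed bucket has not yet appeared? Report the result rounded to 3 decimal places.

0.022

On each key the fixed bucket fails to appear with probability 25/26.
P(still missing after 97) = (25/26)^97 = 0.0223.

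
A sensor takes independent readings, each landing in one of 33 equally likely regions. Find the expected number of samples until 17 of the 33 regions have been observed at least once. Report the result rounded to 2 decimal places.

23.37

Going from k to k+1 distinct takes a geometric number of samples with mean 33/(33-k).
Sum over k = 0,...,16: E = 33/33 + 33/32 + 33/31 + ... + 33/18 + 33/17 = 23.366.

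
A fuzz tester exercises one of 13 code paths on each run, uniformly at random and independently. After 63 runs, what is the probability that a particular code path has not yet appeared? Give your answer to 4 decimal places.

Each run misses the fixed code path with probability (13-1)/13 = 12/13, independently.
P(still missing after 63) = (12/13)^63 = 0.00646.

0.0065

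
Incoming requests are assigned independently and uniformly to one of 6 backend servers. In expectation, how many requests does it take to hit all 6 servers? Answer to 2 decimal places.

14.70

After k distinct servers have appeared, the next request gives a new one with probability (6-k)/6, so the expected wait for the (k+1)-th is 6/(6-k).
E[T] = 6/6 + 6/5 + 6/4 + 6/3 + 6/2 + 6/1 = 6·H_{6}.
H_{6} = 2.450, so E[T] = 14.700.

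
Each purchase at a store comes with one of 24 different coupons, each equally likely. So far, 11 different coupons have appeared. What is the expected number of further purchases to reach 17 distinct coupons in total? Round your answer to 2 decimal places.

14.09

With k distinct coupons already seen, the next new one takes an expected 24/(24-k) purchases.
Sum over k = 11,...,16: E = 24/13 + 24/12 + 24/11 + 24/10 + 24/9 + 24/8 = 14.095.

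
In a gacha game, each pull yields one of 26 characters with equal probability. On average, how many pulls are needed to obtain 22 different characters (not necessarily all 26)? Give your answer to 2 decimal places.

46.05

Going from k to k+1 distinct takes a geometric number of pulls with mean 26/(26-k).
Sum over k = 0,...,21: E = 26/26 + 26/25 + 26/24 + ... + 26/6 + 26/5 = 46.048.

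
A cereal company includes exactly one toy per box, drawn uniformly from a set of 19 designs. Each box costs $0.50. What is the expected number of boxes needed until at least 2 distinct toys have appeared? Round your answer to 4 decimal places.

With k distinct toys already seen, the next new one arrives after an expected 19/(19-k) boxes.
Sum over k = 0,...,1: E = 19/19 + 19/18 = 2.05556.

2.0556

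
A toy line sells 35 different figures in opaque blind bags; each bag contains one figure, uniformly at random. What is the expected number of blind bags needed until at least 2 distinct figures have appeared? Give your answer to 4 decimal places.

2.0294

With k distinct figures already seen, the next new one arrives after an expected 35/(35-k) blind bags.
Sum over k = 0,...,1: E = 35/35 + 35/34 = 2.02941.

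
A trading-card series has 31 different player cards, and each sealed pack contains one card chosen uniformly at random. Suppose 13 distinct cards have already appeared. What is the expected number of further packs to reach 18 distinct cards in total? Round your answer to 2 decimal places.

From k distinct to k+1 distinct takes on average 31/(31-k) packs.
Sum over k = 13,...,17: E = 31/18 + 31/17 + 31/16 + 31/15 + 31/14 = 9.764.

9.76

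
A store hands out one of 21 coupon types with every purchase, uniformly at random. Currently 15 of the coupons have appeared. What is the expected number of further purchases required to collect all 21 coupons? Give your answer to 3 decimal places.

The wait to go from k to k+1 distinct coupons is geometric with mean 21/(21-k).
Sum over k = 15,...,20: E = 21/6 + 21/5 + 21/4 + 21/3 + 21/2 + 21/1 = 51.4500.

51.450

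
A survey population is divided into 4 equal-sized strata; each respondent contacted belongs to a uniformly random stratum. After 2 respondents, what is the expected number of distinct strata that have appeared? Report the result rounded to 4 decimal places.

1.7500

For each stratum, P(seen in 2 respondents) = 1 - (3/4)^2 = 0.43750.
By linearity of expectation, E[distinct seen] = 4·(1 - (3/4)^2) = 1.75000.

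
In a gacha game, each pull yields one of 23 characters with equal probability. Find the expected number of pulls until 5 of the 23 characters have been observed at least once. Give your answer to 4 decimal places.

With k distinct characters already seen, the next new one arrives after an expected 23/(23-k) pulls.
Sum over k = 0,...,4: E = 23/23 + 23/22 + 23/21 + 23/20 + 23/19 = 5.50122.

5.5012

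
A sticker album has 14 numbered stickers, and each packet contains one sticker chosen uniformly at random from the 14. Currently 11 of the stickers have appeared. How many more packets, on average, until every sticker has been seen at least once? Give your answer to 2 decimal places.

25.67

From k distinct to k+1 distinct takes on average 14/(14-k) packets.
Sum over k = 11,...,13: E = 14/3 + 14/2 + 14/1 = 25.667.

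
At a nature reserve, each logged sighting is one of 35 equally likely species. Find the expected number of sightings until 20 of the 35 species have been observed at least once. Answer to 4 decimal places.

28.9993

Going from k to k+1 distinct takes a geometric number of sightings with mean 35/(35-k).
Sum over k = 0,...,19: E = 35/35 + 35/34 + 35/33 + ... + 35/17 + 35/16 = 28.99933.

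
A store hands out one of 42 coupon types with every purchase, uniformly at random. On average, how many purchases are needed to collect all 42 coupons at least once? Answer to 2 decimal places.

181.72

The wait to go from k to k+1 distinct coupons is geometric with mean 42/(42-k).
E[T] = 42/42 + 42/41 + 42/40 + ... + 42/2 + 42/1 = 42·H_{42}.
H_{42} = 4.327, so E[T] = 181.723.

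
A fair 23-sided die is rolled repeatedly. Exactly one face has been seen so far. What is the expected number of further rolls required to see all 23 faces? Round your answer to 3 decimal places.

The wait to go from k to k+1 distinct faces is geometric with mean 23/(23-k).
Sum over k = 1,...,22: E = 23/22 + 23/21 + 23/20 + ... + 23/2 + 23/1 = 84.8887.

84.889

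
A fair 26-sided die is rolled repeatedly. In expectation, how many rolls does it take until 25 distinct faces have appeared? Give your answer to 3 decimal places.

74.215

With k distinct faces already seen, the next new one arrives after an expected 26/(26-k) rolls.
Sum over k = 0,...,24: E = 26/26 + 26/25 + 26/24 + ... + 26/3 + 26/2 = 74.2149.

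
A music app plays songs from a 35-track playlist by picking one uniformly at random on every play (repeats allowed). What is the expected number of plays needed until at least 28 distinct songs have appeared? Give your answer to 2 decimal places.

With k distinct songs already seen, the next new one arrives after an expected 35/(35-k) plays.
Sum over k = 0,...,27: E = 35/35 + 35/34 + 35/33 + ... + 35/9 + 35/8 = 54.387.

54.39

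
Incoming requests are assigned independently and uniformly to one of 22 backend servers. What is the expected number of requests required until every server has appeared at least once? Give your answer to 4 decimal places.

81.1979

After k distinct servers have appeared, the next request gives a new one with probability (22-k)/22, so the expected wait for the (k+1)-th is 22/(22-k).
E[T] = 22/22 + 22/21 + 22/20 + ... + 22/2 + 22/1 = 22·H_{22}.
H_{22} = 3.69081, so E[T] = 81.19789.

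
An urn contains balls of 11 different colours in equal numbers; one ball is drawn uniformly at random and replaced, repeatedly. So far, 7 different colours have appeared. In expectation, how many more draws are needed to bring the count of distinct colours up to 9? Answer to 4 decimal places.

6.4167

The wait to go from k to k+1 distinct colours is geometric with mean 11/(11-k).
Sum over k = 7,...,8: E = 11/4 + 11/3 = 6.41667.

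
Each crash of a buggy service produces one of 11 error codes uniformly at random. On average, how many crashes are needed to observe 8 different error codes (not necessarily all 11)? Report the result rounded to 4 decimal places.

With k distinct error codes already seen, the next new one arrives after an expected 11/(11-k) crashes.
Sum over k = 0,...,7: E = 11/11 + 11/10 + 11/9 + ... + 11/5 + 11/4 = 13.05198.

13.0520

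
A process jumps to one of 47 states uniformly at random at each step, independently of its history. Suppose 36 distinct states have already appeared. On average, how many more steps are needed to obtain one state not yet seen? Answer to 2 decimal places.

Each step yields a new state with probability (47-36)/47 = 11/47, so the wait is geometric with mean 47/11.
E = 47/11 = 4.273.

4.27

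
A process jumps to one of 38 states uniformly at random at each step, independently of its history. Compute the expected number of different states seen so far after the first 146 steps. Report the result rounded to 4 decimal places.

37.2258

For each state, P(seen in 146 steps) = 1 - (37/38)^146 = 0.97963.
By linearity of expectation, E[distinct seen] = 38·(1 - (37/38)^146) = 37.22584.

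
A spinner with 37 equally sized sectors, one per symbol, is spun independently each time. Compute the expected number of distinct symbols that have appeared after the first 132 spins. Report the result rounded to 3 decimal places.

36.006

For each symbol, P(seen in 132 spins) = 1 - (36/37)^132 = 0.9731.
By linearity of expectation, E[distinct seen] = 37·(1 - (36/37)^132) = 36.0057.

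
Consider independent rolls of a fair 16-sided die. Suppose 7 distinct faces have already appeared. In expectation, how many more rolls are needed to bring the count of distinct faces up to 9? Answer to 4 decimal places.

3.7778

With k distinct faces already seen, the next new one takes an expected 16/(16-k) rolls.
Sum over k = 7,...,8: E = 16/9 + 16/8 = 3.77778.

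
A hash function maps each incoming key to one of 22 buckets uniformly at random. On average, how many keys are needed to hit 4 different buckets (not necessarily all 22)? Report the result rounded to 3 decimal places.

4.306

Going from k to k+1 distinct takes a geometric number of keys with mean 22/(22-k).
Sum over k = 0,...,3: E = 22/22 + 22/21 + 22/20 + 22/19 = 4.3055.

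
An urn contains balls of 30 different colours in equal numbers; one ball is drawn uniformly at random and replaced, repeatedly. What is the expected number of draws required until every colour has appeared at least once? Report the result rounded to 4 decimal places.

The wait to go from k to k+1 distinct colours is geometric with mean 30/(30-k).
E[T] = 30/30 + 30/29 + 30/28 + ... + 30/2 + 30/1 = 30·H_{30}.
H_{30} = 3.99499, so E[T] = 119.84961.

119.8496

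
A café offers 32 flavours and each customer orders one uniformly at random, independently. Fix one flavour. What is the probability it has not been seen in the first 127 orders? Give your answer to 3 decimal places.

0.018

On each order the fixed flavour fails to appear with probability 31/32.
P(still missing after 127) = (31/32)^127 = 0.0177.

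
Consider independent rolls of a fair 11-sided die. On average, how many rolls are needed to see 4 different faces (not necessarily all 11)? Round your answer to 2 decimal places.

4.70

Going from k to k+1 distinct takes a geometric number of rolls with mean 11/(11-k).
Sum over k = 0,...,3: E = 11/11 + 11/10 + 11/9 + 11/8 = 4.697.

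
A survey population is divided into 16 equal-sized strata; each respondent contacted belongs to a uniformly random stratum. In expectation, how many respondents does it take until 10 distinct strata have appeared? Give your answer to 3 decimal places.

Going from k to k+1 distinct takes a geometric number of respondents with mean 16/(16-k).
Sum over k = 0,...,9: E = 16/16 + 16/15 + 16/14 + ... + 16/8 + 16/7 = 14.8917.

14.892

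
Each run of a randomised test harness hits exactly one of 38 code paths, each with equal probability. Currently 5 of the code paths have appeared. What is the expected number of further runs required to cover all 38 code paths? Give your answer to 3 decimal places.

From k distinct to k+1 distinct takes on average 38/(38-k) runs.
Sum over k = 5,...,37: E = 38/33 + 38/32 + 38/31 + ... + 38/2 + 38/1 = 155.3743.

155.374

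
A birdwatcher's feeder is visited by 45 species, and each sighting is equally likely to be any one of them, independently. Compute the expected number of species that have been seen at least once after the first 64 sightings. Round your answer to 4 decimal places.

For each species, P(seen in 64 sightings) = 1 - (44/45)^64 = 0.76266.
By linearity of expectation, E[distinct seen] = 45·(1 - (44/45)^64) = 34.31971.

34.3197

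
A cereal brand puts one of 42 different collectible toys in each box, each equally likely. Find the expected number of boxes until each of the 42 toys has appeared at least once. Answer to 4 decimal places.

Split into phases: going from k distinct to k+1 distinct takes on average 42/(42-k) boxes.
E[T] = 42/42 + 42/41 + 42/40 + ... + 42/2 + 42/1 = 42·H_{42}.
H_{42} = 4.32674, so E[T] = 181.72320.

181.7232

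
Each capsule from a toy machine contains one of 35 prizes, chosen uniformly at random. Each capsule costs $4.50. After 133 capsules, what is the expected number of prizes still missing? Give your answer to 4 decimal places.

For each prize, P(unseen after 133) = (34/35)^133 = 0.02117.
By linearity of expectation, E[unseen] = 35·(34/35)^133 = 0.74082.

0.7408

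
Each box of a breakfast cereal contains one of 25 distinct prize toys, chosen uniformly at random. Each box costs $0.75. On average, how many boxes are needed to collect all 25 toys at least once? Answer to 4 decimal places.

95.3990

Split into phases: going from k distinct to k+1 distinct takes on average 25/(25-k) boxes.
E[T] = 25/25 + 25/24 + 25/23 + ... + 25/2 + 25/1 = 25·H_{25}.
H_{25} = 3.81596, so E[T] = 95.39895.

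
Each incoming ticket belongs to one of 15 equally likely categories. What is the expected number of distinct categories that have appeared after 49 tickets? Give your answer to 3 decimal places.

For each category, P(seen in 49 tickets) = 1 - (14/15)^49 = 0.9660.
By linearity of expectation, E[distinct seen] = 15·(1 - (14/15)^49) = 14.4896.

14.490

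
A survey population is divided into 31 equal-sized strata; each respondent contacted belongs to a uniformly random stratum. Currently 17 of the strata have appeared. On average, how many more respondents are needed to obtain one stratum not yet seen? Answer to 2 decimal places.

2.21

Each respondent yields a new stratum with probability (31-17)/31 = 14/31, so the wait is geometric with mean 31/14.
E = 31/14 = 2.214.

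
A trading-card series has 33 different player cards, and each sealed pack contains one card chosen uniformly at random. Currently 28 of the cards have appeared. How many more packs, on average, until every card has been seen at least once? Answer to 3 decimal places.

With k distinct cards already seen, the next new one takes an expected 33/(33-k) packs.
Sum over k = 28,...,32: E = 33/5 + 33/4 + 33/3 + 33/2 + 33/1 = 75.3500.

75.350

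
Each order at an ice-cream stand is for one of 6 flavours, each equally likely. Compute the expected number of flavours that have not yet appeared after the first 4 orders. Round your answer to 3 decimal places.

For each flavour, P(unseen after 4) = (5/6)^4 = 0.4823.
By linearity of expectation, E[unseen] = 6·(5/6)^4 = 2.8935.

2.894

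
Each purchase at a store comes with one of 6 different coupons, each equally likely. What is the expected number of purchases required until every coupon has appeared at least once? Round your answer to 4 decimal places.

The wait to go from k to k+1 distinct coupons is geometric with mean 6/(6-k).
E[T] = 6/6 + 6/5 + 6/4 + 6/3 + 6/2 + 6/1 = 6·H_{6}.
H_{6} = 2.45000, so E[T] = 14.70000.

14.7000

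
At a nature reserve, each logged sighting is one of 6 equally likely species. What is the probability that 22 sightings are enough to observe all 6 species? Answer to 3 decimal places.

By inclusion–exclusion over which species are missing,
P(all seen) = Σ_{j=0}^{6} (-1)^j C(6,j)((6-j)/6)^22
= 1.0000 - 0.1087 + 0.0020 - 0.0000 + 0.0000 - 0.0000 + 0.0000
= 0.8933.

0.893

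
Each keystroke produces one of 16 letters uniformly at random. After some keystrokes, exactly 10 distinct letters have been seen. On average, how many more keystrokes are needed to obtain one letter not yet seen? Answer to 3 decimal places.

2.667

The number of keystrokes until the next new letter is geometric with success probability 6/16, so its mean is 16/6.
E = 16/6 = 2.6667.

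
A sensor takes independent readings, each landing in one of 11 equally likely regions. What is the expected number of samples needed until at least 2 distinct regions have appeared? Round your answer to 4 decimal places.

2.1000

With k distinct regions already seen, the next new one arrives after an expected 11/(11-k) samples.
Sum over k = 0,...,1: E = 11/11 + 11/10 = 2.10000.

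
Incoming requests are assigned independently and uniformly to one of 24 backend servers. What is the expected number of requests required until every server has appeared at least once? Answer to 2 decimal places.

Split into phases: going from k distinct to k+1 distinct takes on average 24/(24-k) requests.
E[T] = 24/24 + 24/23 + 24/22 + ... + 24/2 + 24/1 = 24·H_{24}.
H_{24} = 3.776, so E[T] = 90.623.

90.62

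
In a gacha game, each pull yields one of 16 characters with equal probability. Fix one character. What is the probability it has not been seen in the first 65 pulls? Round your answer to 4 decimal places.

0.0151

Each pull misses the fixed character with probability (16-1)/16 = 15/16, independently.
P(still missing after 65) = (15/16)^65 = 0.01507.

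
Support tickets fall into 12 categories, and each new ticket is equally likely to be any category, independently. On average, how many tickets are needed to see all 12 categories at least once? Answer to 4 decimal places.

37.2385

Split into phases: going from k distinct to k+1 distinct takes on average 12/(12-k) tickets.
E[T] = 12/12 + 12/11 + 12/10 + ... + 12/2 + 12/1 = 12·H_{12}.
H_{12} = 3.10321, so E[T] = 37.23853.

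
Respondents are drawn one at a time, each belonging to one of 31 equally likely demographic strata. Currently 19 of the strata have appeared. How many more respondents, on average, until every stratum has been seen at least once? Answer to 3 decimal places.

96.200

With k distinct strata already seen, the next new one takes an expected 31/(31-k) respondents.
Sum over k = 19,...,30: E = 31/12 + 31/11 + 31/10 + ... + 31/2 + 31/1 = 96.1995.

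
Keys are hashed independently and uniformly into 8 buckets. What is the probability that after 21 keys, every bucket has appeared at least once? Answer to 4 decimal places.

Let A_i be the event that bucket i is missing after 21 keys. By inclusion–exclusion on the A_i,
P(all seen) = Σ_{j=0}^{8} (-1)^j C(8,j)((8-j)/8)^21
= 1.00000 - 0.48446 + 0.06660 - 0.00290 + 0.00003 - 0.00000 + 0.00000 - 0.00000 + 0.00000
= 0.57927.

0.5793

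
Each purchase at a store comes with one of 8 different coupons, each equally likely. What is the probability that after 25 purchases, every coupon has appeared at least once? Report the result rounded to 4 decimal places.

By inclusion–exclusion over which coupons are missing,
P(all seen) = Σ_{j=0}^{8} (-1)^j C(8,j)((8-j)/8)^25
= 1.00000 - 0.28398 + 0.02107 - 0.00044 + 0.00000 - 0.00000 + 0.00000 - 0.00000 + 0.00000
= 0.73665.

0.7366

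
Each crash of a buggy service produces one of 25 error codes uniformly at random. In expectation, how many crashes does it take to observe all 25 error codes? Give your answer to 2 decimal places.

The wait to go from k to k+1 distinct error codes is geometric with mean 25/(25-k).
E[T] = 25/25 + 25/24 + 25/23 + ... + 25/2 + 25/1 = 25·H_{25}.
H_{25} = 3.816, so E[T] = 95.399.

95.40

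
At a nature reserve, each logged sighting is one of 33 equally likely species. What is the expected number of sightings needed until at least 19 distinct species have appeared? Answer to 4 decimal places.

27.6288

Going from k to k+1 distinct takes a geometric number of sightings with mean 33/(33-k).
Sum over k = 0,...,18: E = 33/33 + 33/32 + 33/31 + ... + 33/16 + 33/15 = 27.62878.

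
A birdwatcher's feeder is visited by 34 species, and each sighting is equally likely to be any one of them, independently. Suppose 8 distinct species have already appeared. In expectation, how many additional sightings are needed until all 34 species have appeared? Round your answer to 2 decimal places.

131.05

From k distinct to k+1 distinct takes on average 34/(34-k) sightings.
Sum over k = 8,...,33: E = 34/26 + 34/25 + 34/24 + ... + 34/2 + 34/1 = 131.050.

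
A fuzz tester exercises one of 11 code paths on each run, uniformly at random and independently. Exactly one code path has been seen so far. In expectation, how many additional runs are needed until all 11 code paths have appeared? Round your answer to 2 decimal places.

32.22

From k distinct to k+1 distinct takes on average 11/(11-k) runs.
Sum over k = 1,...,10: E = 11/10 + 11/9 + 11/8 + ... + 11/2 + 11/1 = 32.219.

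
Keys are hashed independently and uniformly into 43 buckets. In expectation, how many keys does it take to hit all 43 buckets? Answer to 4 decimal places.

The wait to go from k to k+1 distinct buckets is geometric with mean 43/(43-k).
E[T] = 43/43 + 43/42 + 43/41 + ... + 43/2 + 43/1 = 43·H_{43}.
H_{43} = 4.35000, so E[T] = 187.04994.

187.0499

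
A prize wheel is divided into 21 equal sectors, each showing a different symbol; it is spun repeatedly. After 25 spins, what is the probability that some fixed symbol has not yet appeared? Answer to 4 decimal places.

0.2953

On each spin the fixed symbol fails to appear with probability 20/21.
P(still missing after 25) = (20/21)^25 = 0.29530.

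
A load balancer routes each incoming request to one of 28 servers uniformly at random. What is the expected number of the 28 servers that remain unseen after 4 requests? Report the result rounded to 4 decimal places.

24.2092

For each server, P(unseen after 4) = (27/28)^4 = 0.86462.
By linearity of expectation, E[unseen] = 28·(27/28)^4 = 24.20923.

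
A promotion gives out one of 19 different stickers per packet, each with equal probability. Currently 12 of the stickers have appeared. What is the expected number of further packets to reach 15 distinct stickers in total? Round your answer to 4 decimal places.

9.6810

The wait to go from k to k+1 distinct stickers is geometric with mean 19/(19-k).
Sum over k = 12,...,14: E = 19/7 + 19/6 + 19/5 = 9.68095.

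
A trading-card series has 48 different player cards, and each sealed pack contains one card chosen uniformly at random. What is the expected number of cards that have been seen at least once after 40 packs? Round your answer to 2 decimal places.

27.32

For each card, P(seen in 40 packs) = 1 - (47/48)^40 = 0.569.
By linearity of expectation, E[distinct seen] = 48·(1 - (47/48)^40) = 27.322.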